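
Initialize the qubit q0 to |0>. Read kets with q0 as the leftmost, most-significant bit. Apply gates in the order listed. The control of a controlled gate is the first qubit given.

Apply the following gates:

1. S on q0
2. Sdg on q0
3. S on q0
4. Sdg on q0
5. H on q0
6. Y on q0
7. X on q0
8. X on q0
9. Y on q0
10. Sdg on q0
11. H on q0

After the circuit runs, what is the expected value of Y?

The observable Y averages to 1.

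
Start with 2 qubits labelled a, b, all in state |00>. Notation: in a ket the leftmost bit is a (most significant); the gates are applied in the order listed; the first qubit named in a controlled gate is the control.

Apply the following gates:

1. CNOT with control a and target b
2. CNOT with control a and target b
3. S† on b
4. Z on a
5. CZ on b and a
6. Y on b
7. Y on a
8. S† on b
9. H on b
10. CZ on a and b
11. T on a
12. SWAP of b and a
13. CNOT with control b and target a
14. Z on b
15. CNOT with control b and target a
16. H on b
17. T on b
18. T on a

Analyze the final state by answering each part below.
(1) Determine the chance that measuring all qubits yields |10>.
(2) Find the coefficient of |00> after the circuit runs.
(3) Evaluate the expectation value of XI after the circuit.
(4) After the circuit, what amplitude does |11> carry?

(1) A full measurement returns |10> with probability 1/4.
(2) |00> carries amplitude -exp(3*I*pi/4)/2 in the final state.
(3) The expectation value of XI is sqrt(2)/2.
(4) |11> carries amplitude -exp(I*pi/4)/2 in the final state.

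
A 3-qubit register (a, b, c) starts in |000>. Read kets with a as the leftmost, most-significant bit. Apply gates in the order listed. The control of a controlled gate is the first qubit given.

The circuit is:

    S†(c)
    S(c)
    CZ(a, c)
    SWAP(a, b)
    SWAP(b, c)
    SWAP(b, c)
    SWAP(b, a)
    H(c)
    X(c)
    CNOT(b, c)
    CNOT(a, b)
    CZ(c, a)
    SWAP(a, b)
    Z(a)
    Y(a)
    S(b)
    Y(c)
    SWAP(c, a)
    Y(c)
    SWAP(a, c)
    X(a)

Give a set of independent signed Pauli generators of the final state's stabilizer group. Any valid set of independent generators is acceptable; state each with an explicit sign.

The final state is stabilized by the group generated by -IIX, -ZII, +IZI; other independent generating sets are equally valid.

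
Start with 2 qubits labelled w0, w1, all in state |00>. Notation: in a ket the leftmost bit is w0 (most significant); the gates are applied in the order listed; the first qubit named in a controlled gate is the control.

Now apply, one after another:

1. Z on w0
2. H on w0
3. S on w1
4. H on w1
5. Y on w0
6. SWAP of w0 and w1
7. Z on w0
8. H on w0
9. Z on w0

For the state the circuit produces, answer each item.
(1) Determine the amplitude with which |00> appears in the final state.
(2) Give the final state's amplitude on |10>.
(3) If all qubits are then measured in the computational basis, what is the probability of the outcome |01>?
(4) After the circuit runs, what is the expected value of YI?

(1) The amplitude on |00> is 0.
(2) The amplitude on |10> is sqrt(2)*I/2.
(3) Outcome |01> occurs with probability 0.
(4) In the final state, YI has expectation 0.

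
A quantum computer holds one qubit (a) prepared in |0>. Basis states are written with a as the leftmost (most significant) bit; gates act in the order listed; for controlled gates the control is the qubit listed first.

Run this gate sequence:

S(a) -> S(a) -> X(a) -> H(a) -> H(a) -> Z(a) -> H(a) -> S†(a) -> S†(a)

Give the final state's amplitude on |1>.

The amplitude on |1> is -sqrt(2)/2.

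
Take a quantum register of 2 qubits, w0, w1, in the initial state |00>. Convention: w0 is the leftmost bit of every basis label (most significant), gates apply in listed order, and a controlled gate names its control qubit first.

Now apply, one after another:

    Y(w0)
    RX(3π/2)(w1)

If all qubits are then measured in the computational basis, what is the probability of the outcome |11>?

A full measurement returns |11> with probability 1/2.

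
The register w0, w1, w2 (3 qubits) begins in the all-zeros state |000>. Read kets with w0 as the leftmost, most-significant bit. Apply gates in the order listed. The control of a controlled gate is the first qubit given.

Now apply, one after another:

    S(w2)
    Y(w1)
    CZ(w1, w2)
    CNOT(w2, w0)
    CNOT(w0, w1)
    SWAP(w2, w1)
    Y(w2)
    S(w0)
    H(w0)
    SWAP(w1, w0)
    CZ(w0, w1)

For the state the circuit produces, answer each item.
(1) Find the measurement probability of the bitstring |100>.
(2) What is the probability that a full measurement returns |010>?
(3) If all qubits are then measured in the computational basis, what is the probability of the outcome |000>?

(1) A full measurement returns |100> with probability 0.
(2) A full measurement returns |010> with probability 1/2.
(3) The probability of measuring |000> is 1/2.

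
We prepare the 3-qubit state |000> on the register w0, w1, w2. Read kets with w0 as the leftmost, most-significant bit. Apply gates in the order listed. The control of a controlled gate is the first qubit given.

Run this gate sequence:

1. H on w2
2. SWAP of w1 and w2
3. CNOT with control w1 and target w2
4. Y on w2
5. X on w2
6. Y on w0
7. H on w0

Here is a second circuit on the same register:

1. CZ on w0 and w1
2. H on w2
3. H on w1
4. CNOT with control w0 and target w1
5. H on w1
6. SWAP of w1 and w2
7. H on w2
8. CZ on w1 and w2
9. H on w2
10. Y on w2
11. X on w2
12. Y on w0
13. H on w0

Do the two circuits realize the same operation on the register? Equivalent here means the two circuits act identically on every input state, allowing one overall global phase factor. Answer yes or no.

Yes: on every input state the two circuits agree up to one overall phase factor.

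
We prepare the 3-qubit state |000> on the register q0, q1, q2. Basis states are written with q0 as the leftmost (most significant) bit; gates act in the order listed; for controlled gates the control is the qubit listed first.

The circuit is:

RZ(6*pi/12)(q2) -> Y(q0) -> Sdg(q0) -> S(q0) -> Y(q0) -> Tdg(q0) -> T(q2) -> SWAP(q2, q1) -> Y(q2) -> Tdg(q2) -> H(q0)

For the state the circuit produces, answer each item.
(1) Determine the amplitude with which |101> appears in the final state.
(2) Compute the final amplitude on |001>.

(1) |101> carries amplitude sqrt(2)/2 in the final state.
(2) The final state's coefficient on |001> equals sqrt(2)/2.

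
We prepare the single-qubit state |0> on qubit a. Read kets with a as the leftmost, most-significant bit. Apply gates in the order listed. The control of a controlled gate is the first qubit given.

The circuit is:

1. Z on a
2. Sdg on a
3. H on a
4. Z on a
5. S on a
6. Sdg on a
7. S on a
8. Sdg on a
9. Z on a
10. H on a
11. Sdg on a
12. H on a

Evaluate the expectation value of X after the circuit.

The observable X averages to 1. Key observation: steps 3-10 multiply out to the identity, so the circuit reduces to the remaining gates.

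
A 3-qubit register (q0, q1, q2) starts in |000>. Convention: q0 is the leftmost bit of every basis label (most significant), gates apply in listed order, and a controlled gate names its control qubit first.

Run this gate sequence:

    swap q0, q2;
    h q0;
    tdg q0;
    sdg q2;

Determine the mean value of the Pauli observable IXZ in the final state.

The expectation value of IXZ is 0.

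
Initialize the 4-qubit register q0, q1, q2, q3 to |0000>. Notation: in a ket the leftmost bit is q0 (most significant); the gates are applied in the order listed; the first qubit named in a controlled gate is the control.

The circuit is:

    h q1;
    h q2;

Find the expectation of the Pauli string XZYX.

The observable XZYX averages to 0.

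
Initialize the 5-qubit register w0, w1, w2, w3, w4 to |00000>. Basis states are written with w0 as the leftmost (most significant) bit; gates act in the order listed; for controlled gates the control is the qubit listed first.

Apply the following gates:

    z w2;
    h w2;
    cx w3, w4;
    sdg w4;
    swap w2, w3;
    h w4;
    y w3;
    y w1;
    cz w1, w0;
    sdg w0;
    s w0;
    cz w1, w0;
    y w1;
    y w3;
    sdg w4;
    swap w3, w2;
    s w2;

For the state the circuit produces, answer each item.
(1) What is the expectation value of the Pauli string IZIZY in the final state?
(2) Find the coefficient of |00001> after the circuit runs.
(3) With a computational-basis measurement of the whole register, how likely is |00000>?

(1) The expectation value of IZIZY is -1. Key observation: steps 7-14 multiply out to the identity, so the circuit reduces to the remaining gates.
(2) The final state's coefficient on |00001> equals -I/2.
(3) A full measurement returns |00000> with probability 1/4.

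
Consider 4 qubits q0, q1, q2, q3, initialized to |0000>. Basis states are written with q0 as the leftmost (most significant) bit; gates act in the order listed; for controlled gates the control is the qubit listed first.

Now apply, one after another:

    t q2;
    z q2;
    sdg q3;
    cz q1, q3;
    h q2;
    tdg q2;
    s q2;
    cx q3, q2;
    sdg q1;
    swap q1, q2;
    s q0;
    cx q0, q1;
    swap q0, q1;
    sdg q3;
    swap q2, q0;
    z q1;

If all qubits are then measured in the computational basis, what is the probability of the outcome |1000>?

The probability of measuring |1000> is 0.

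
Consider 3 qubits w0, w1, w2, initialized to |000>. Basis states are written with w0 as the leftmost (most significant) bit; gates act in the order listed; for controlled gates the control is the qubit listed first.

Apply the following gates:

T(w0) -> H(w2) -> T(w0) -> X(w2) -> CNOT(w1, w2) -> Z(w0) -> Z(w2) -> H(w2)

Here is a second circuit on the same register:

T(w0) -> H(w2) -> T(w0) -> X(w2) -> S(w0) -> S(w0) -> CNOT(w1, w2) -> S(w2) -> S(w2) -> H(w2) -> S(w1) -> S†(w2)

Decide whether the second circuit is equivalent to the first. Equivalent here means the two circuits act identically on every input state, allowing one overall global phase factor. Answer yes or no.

No: there is an input state on which the two circuits produce genuinely different outputs (not merely differing by a phase).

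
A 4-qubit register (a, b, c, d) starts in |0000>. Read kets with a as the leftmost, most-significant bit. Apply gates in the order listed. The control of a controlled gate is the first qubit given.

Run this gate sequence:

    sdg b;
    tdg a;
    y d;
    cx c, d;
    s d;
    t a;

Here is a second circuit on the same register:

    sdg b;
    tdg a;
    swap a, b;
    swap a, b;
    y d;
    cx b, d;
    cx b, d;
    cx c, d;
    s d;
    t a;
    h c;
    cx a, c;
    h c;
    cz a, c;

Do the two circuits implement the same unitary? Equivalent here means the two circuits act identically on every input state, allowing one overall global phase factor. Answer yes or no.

Yes, they are equivalent — the unitaries differ by at most a global phase.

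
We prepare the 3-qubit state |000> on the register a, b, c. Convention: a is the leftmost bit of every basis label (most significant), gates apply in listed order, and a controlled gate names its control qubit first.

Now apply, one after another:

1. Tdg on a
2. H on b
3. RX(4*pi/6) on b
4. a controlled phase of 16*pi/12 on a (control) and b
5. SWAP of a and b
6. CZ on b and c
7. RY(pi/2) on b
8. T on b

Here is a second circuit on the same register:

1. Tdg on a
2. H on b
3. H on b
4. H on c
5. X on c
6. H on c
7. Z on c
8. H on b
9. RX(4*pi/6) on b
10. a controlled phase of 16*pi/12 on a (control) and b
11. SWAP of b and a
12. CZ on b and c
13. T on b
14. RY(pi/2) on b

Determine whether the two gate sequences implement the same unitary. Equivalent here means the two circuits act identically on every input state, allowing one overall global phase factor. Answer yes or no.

No — the two circuits implement different unitaries, even allowing a global phase.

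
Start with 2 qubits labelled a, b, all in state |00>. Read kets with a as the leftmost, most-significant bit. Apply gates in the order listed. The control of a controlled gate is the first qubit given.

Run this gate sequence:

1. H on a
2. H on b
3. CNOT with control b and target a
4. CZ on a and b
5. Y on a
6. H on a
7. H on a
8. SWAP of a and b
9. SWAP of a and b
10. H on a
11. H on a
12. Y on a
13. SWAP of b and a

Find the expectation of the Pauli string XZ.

In the final state, XZ has expectation 1. Key observation: steps 5-12 multiply out to the identity, so the circuit reduces to the remaining gates.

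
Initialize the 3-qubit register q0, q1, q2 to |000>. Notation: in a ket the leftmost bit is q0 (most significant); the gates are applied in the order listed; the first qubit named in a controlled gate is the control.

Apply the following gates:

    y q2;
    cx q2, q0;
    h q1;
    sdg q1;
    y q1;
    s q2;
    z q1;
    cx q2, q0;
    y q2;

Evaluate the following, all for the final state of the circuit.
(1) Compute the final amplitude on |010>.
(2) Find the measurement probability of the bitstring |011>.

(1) The final state's coefficient on |010> equals sqrt(2)/2.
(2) A full measurement returns |011> with probability 0.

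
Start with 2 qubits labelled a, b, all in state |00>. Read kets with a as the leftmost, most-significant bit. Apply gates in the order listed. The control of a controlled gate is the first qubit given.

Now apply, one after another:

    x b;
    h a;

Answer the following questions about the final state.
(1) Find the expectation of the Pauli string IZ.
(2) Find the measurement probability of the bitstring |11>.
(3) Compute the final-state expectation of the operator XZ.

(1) In the final state, IZ has expectation -1.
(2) A full measurement returns |11> with probability 1/2.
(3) In the final state, XZ has expectation -1.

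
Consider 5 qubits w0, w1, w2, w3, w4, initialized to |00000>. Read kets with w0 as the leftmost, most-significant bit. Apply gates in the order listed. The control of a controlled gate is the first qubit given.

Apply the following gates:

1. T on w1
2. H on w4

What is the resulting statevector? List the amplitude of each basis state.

The final amplitudes are sqrt(2)/2 on |00000>, sqrt(2)/2 on |00001>, and 0 on every other basis state.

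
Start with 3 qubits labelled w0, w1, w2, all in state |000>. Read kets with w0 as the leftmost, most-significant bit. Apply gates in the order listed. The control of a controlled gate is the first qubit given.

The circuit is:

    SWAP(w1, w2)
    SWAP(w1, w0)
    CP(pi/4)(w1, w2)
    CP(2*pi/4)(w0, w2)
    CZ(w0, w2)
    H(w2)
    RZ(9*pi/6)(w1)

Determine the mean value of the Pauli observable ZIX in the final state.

In the final state, ZIX has expectation 1.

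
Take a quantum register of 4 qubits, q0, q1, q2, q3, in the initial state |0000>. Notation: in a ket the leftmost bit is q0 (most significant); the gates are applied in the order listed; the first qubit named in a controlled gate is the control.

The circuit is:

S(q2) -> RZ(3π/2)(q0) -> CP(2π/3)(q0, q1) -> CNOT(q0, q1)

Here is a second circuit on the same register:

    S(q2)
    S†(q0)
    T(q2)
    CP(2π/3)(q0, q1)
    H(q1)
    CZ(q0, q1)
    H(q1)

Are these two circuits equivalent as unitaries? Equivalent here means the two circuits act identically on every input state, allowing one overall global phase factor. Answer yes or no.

No — the two circuits implement different unitaries, even allowing a global phase.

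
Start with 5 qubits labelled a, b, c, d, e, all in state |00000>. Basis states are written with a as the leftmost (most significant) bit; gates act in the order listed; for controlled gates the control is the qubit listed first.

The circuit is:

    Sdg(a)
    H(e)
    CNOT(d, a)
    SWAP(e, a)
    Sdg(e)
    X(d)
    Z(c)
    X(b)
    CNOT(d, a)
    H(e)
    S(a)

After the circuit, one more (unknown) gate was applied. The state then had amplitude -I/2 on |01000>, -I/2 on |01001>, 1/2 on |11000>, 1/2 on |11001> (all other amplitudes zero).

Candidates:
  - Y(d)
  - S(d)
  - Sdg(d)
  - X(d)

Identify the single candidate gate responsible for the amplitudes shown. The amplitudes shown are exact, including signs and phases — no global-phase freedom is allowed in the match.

The applied gate was Y(d).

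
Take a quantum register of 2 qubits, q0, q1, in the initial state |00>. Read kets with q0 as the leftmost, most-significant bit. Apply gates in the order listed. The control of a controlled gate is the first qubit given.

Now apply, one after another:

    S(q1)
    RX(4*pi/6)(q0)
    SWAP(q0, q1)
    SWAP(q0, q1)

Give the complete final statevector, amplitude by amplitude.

The resulting statevector has amplitude 1/2 on |00>, 0 on |01>, -sqrt(3)*I/2 on |10>, 0 on |11>. Key observation: the block from step 3 through step 4 cancels to the identity and can be dropped.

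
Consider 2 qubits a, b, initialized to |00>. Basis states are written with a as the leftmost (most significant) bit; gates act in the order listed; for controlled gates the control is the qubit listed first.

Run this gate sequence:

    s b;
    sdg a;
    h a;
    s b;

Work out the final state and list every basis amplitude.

The resulting statevector has amplitude sqrt(2)/2 on |00>, 0 on |01>, sqrt(2)/2 on |10>, 0 on |11>.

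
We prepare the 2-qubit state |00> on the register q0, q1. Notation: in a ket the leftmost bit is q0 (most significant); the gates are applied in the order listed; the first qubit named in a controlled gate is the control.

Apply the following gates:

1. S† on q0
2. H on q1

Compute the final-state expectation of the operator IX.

The observable IX averages to 1.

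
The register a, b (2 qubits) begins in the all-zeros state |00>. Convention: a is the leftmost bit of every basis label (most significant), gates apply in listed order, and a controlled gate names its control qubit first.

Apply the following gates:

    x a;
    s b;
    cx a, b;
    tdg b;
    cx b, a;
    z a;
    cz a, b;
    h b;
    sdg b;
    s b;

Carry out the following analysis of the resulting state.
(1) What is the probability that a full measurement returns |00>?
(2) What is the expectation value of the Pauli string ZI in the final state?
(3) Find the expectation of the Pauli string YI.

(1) Outcome |00> occurs with probability 1/2.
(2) The observable ZI averages to 1.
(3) The observable YI averages to 0.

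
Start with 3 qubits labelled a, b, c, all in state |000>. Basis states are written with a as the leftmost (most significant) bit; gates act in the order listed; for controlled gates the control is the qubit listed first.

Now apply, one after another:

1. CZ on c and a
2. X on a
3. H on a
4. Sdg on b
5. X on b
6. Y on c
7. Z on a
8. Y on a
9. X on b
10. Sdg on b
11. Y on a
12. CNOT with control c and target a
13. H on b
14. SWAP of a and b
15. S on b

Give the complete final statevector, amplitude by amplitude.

The final amplitudes are 0 on |000>, I/2 on |001>, 0 on |010>, -1/2 on |011>, 0 on |100>, I/2 on |101>, 0 on |110>, -1/2 on |111>.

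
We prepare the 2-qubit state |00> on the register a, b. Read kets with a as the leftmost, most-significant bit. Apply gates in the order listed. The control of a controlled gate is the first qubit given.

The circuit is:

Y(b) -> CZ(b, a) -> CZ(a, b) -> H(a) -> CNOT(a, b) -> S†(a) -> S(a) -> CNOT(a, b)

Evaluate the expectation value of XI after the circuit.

The observable XI averages to 1.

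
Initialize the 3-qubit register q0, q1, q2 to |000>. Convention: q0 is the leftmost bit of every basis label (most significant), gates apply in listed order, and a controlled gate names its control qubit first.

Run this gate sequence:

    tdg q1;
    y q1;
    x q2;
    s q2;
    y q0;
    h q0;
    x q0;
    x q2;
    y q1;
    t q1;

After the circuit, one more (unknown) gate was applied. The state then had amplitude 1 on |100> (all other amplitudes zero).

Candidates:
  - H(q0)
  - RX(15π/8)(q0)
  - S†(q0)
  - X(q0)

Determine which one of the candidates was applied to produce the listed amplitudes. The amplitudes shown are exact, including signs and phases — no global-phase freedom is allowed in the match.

The unique candidate consistent with the amplitudes is H(q0).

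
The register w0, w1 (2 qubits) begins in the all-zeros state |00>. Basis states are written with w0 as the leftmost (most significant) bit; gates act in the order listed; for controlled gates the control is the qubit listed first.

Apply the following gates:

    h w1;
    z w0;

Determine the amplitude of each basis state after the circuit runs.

The final amplitudes are sqrt(2)/2 on |00>, sqrt(2)/2 on |01>, 0 on |10>, 0 on |11>.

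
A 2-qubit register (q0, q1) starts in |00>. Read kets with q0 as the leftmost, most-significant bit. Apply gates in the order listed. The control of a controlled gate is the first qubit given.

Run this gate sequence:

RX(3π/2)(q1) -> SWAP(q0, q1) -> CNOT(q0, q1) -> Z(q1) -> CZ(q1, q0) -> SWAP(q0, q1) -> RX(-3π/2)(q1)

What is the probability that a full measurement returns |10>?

Outcome |10> occurs with probability 1/4.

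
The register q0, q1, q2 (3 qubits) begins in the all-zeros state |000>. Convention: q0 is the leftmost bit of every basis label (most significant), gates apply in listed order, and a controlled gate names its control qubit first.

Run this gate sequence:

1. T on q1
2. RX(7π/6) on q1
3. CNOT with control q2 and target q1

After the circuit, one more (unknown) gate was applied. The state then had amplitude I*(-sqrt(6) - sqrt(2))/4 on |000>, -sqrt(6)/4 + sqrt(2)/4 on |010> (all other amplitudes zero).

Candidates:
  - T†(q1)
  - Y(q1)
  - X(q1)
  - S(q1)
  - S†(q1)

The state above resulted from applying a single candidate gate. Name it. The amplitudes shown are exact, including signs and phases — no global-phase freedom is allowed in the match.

The applied gate was X(q1).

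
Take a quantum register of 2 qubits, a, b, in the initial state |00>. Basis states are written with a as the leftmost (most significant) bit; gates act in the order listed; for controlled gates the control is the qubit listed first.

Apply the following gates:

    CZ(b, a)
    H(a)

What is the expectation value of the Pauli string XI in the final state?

In the final state, XI has expectation 1.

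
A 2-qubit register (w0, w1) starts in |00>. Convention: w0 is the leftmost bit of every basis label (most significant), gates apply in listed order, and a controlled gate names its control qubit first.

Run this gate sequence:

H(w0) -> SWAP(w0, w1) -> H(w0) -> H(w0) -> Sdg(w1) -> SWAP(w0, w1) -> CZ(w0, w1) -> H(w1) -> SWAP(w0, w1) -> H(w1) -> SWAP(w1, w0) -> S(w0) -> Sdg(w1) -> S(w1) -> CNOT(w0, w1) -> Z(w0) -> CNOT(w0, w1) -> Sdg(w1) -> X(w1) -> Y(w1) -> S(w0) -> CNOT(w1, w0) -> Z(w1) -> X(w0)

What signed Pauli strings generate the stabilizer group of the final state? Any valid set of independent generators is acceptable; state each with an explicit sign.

The final state is stabilized by the group generated by -YZ, -ZX; other independent generating sets are equally valid. Key observation: gates 3-4 undo each other exactly, leaving only the rest of the circuit to track.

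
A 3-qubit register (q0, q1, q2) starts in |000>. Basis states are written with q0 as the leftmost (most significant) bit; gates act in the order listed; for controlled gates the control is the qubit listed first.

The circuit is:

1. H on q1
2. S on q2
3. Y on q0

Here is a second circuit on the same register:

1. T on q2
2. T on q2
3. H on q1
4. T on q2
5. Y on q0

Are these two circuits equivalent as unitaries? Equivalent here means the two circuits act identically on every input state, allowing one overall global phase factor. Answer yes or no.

No — the two circuits implement different unitaries, even allowing a global phase.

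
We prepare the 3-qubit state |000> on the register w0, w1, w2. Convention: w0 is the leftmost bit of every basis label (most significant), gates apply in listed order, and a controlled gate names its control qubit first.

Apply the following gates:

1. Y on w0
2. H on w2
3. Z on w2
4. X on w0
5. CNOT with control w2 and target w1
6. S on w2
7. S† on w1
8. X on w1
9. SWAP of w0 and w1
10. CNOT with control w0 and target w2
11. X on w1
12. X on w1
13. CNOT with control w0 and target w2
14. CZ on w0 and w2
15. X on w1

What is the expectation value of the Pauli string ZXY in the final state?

In the final state, ZXY has expectation 0.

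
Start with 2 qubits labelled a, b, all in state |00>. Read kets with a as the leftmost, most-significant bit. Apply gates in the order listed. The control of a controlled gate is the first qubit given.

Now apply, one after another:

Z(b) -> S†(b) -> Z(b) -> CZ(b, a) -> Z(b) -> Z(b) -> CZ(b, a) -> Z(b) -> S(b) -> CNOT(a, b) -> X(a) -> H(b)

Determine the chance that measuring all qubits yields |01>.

Outcome |01> occurs with probability 0. Key observation: steps 2-9 multiply out to the identity, so the circuit reduces to the remaining gates.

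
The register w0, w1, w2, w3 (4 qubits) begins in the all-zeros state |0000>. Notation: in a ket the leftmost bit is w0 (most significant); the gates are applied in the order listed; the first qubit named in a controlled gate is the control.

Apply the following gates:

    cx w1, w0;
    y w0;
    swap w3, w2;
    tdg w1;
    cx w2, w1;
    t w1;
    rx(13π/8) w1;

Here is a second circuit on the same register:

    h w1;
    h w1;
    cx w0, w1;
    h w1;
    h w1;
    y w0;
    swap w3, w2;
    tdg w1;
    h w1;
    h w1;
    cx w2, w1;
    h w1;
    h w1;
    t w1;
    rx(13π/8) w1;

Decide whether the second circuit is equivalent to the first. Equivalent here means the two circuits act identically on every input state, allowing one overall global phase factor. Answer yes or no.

No: there is an input state on which the two circuits produce genuinely different outputs (not merely differing by a phase).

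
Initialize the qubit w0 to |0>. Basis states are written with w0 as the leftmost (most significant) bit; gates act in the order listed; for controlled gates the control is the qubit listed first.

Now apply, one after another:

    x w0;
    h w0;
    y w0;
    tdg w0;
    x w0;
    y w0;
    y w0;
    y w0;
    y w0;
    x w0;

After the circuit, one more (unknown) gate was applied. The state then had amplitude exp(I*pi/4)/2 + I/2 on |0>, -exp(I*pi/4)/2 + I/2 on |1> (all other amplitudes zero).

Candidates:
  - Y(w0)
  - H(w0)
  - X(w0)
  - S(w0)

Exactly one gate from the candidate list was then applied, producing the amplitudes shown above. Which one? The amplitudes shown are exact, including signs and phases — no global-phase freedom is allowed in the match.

The applied gate was H(w0). Key observation: gates 5-10 undo each other exactly, leaving only the rest of the circuit to track.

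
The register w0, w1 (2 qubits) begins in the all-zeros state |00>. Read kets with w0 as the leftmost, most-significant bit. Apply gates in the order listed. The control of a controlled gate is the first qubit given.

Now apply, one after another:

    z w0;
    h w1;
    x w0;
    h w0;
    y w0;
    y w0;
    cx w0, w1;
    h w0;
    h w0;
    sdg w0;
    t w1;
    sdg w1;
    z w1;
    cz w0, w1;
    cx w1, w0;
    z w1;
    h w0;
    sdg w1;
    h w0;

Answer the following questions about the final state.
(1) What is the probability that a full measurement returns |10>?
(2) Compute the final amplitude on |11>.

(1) The probability of measuring |10> is 1/4. Key observation: steps 8-9 multiply out to the identity, so the circuit reduces to the remaining gates.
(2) The amplitude on |11> is -exp(I*pi/4)/2.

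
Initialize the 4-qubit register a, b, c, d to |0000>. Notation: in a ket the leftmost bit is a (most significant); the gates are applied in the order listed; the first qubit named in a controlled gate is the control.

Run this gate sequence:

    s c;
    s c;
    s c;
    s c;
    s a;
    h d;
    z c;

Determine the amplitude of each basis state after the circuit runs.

The final amplitudes are sqrt(2)/2 on |0000>, sqrt(2)/2 on |0001>, and 0 on every other basis state. Key observation: the block from step 1 through step 4 cancels to the identity and can be dropped.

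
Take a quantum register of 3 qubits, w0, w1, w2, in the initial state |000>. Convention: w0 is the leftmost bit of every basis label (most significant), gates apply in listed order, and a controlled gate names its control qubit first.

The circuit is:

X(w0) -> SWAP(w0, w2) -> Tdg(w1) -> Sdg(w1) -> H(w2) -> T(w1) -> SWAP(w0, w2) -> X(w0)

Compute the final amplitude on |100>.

|100> carries amplitude sqrt(2)/2 in the final state.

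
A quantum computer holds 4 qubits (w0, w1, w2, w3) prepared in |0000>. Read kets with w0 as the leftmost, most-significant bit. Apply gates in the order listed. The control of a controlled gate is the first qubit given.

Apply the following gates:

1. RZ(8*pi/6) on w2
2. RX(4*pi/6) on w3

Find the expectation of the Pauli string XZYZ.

In the final state, XZYZ has expectation 0.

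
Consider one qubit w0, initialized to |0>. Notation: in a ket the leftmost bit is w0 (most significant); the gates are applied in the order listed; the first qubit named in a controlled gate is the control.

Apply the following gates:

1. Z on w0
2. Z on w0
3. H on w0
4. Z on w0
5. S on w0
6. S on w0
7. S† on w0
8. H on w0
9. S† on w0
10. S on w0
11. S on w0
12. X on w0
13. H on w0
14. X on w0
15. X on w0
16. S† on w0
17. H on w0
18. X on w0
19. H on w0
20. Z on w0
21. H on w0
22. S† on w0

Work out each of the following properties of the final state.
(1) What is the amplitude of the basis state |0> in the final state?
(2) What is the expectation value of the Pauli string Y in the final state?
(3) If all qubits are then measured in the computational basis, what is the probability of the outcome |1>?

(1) The final state's coefficient on |0> equals 1/2 + I/2.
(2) In the final state, Y has expectation 1.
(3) A full measurement returns |1> with probability 1/2.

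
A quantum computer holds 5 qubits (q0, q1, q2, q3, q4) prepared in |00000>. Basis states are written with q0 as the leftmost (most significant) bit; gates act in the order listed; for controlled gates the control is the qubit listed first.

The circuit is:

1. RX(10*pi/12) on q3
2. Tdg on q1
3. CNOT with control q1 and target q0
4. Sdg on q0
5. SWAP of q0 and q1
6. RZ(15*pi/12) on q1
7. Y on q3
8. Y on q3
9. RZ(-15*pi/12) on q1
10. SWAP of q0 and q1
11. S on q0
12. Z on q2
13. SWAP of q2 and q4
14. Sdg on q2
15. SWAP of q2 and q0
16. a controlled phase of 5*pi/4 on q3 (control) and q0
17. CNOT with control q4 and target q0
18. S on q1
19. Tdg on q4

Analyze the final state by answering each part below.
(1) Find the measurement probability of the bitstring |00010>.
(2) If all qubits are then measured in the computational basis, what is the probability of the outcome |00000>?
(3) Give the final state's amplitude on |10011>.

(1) Outcome |00010> occurs with probability sqrt(3)/4 + 1/2.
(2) A full measurement returns |00000> with probability 1/2 - sqrt(3)/4.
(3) |10011> carries amplitude 0 in the final state.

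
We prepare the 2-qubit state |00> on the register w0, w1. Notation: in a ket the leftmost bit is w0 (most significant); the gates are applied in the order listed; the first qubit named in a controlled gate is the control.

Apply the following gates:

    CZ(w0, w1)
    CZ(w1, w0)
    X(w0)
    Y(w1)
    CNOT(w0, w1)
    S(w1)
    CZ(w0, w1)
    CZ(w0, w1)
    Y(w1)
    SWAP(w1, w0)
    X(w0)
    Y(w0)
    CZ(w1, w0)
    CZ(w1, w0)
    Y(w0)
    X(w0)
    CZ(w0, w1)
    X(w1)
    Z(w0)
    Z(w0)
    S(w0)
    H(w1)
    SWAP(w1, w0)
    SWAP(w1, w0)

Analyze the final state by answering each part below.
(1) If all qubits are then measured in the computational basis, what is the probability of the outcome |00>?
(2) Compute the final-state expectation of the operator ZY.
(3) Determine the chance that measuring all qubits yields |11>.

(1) A full measurement returns |00> with probability 0. Key observation: the block from step 11 through step 16 cancels to the identity and can be dropped.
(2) The observable ZY averages to 0.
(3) Outcome |11> occurs with probability 1/2.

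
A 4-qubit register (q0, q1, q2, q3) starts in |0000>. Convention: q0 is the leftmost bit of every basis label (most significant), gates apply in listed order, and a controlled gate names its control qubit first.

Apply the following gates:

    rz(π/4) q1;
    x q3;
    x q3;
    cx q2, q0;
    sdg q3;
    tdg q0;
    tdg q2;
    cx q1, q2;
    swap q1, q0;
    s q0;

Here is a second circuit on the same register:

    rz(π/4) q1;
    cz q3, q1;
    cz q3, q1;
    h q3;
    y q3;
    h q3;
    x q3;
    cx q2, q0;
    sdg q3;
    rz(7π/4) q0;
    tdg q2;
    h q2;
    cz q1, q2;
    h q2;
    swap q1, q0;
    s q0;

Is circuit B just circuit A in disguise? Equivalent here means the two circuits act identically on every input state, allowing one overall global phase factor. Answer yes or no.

No, they are not equivalent — no single phase factor reconciles the two unitaries.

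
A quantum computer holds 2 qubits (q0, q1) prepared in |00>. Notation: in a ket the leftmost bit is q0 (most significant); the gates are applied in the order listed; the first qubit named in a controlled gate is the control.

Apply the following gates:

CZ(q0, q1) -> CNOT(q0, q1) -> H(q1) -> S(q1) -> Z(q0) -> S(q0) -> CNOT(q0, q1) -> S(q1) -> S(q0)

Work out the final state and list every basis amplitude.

The resulting statevector has amplitude sqrt(2)/2 on |00>, -sqrt(2)/2 on |01>, 0 on |10>, 0 on |11>.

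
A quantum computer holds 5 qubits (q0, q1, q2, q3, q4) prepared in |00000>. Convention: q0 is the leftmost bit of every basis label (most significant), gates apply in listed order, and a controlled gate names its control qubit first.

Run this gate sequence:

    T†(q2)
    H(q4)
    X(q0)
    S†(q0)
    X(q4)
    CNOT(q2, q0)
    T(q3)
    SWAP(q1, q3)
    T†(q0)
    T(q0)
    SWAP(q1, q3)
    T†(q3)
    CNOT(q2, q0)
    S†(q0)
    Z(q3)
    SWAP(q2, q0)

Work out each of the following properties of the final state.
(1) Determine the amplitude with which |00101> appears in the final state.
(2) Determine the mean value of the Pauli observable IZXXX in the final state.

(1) The amplitude on |00101> is -sqrt(2)/2.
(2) In the final state, IZXXX has expectation 0.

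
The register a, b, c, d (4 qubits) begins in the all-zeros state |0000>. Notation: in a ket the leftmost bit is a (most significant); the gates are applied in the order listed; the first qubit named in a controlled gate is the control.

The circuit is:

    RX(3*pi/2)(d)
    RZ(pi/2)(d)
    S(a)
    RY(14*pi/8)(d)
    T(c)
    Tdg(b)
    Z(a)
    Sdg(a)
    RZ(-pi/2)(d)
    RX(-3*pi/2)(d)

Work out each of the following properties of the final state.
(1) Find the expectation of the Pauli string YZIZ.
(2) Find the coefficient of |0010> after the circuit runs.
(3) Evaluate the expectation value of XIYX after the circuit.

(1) In the final state, YZIZ has expectation 0.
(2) The final state's coefficient on |0010> equals 0.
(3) In the final state, XIYX has expectation 0.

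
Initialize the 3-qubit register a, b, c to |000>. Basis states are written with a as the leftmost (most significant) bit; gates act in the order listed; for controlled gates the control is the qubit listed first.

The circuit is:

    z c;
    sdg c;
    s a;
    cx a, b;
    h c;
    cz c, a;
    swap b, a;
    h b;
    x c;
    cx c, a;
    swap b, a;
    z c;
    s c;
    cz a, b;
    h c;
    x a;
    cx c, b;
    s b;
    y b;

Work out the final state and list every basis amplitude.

After the circuit, the state carries amplitude sqrt(2)*I/4 on |000>, sqrt(2)/4 on |001>, sqrt(2)*I/4 on |010>, sqrt(2)/4 on |011>, -sqrt(2)*I/4 on |100>, sqrt(2)/4 on |101>, sqrt(2)*I/4 on |110>, -sqrt(2)/4 on |111>.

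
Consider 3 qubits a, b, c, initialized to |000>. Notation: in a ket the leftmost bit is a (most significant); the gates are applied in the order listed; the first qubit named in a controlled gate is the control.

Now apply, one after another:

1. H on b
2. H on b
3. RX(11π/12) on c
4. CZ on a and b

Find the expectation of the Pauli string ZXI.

The observable ZXI averages to 0. Key observation: gates 1-2 undo each other exactly, leaving only the rest of the circuit to track.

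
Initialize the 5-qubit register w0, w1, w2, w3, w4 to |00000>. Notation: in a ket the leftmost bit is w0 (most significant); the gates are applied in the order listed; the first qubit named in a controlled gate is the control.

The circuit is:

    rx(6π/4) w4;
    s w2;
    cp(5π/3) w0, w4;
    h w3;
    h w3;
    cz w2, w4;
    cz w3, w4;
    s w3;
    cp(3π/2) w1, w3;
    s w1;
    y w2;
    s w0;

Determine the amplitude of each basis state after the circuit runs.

The resulting statevector has amplitude -sqrt(2)*I/2 on |00100>, sqrt(2)/2 on |00101>, and 0 on every other basis state. Key observation: the block from step 4 through step 5 cancels to the identity and can be dropped.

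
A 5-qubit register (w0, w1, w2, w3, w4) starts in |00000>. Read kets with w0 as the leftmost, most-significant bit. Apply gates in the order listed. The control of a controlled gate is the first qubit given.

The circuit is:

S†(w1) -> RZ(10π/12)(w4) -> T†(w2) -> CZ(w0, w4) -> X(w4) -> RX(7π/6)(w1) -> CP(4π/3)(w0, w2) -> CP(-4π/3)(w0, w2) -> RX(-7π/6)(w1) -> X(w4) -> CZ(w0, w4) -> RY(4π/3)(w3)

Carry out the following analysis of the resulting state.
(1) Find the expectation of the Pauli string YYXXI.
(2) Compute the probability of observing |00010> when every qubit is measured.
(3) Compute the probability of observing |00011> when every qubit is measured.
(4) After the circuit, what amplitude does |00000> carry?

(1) In the final state, YYXXI has expectation 0.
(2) A full measurement returns |00010> with probability 3/4.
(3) The probability of measuring |00011> is 0.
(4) The final state's coefficient on |00000> equals exp(7*I*pi/12)/2.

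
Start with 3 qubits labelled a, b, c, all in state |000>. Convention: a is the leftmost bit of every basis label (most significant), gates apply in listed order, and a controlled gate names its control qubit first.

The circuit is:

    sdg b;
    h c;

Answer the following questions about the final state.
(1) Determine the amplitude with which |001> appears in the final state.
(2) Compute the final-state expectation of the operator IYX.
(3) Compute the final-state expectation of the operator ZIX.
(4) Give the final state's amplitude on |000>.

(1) The final state's coefficient on |001> equals sqrt(2)/2.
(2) The expectation value of IYX is 0.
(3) The expectation value of ZIX is 1.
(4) The amplitude on |000> is sqrt(2)/2.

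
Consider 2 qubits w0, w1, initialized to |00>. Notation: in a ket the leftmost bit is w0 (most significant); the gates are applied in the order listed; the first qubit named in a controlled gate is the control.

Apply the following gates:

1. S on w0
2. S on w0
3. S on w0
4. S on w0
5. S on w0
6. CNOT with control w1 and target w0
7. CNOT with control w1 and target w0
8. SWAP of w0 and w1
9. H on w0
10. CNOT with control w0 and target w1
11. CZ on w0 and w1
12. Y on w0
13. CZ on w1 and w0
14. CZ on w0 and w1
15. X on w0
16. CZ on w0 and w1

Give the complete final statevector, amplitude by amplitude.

The resulting statevector has amplitude sqrt(2)*I/2 on |00>, 0 on |01>, 0 on |10>, -sqrt(2)*I/2 on |11>. Key observation: steps 1-4 multiply out to the identity, so the circuit reduces to the remaining gates.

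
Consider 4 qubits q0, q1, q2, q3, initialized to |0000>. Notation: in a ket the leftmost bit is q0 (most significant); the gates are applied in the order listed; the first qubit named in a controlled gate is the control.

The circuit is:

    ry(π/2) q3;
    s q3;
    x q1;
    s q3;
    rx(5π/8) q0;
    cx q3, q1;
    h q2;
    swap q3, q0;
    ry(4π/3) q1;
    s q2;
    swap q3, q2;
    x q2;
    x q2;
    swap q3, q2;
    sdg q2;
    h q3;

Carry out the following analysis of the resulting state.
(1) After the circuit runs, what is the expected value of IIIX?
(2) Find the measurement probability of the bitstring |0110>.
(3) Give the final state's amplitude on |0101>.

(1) The expectation value of IIIX is -sqrt(2 - sqrt(2))/2. Key observation: gates 10-15 undo each other exactly, leaving only the rest of the circuit to track.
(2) Outcome |0110> occurs with probability 1/32.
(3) |0101> carries amplitude -sqrt(2)*(sin(3*pi/16) + I*cos(3*pi/16))/8 in the final state.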